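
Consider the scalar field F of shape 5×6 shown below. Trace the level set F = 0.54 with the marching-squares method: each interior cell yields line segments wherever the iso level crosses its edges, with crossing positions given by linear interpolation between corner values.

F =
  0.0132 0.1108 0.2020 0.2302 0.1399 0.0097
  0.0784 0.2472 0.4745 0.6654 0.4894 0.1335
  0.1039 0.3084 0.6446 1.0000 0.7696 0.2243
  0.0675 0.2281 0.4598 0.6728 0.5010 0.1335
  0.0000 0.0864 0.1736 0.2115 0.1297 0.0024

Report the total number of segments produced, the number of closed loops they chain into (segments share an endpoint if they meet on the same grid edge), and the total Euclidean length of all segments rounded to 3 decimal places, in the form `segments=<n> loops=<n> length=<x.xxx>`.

cell (0,2): code 0100 → (0.712,3.000)–(1.000,2.343)
cell (0,3): code 1000 → (1.000,3.712)–(0.712,3.000)
cell (1,1): code 0100 → (1.385,2.000)–(2.000,1.689)
cell (1,2): code 1110 → (1.000,2.343)–(1.385,2.000)
cell (1,3): code 1101 → (1.181,4.000)–(1.000,3.712)
cell (1,4): code 1000 → (2.000,4.421)–(1.181,4.000)
cell (2,1): code 0010 → (2.000,1.689)–(2.566,2.000)
cell (2,2): code 0111 → (2.566,2.000)–(3.000,2.377)
cell (2,3): code 1011 → (3.000,3.773)–(2.855,4.000)
cell (2,4): code 0001 → (2.855,4.000)–(2.000,4.421)
cell (3,2): code 0010 → (3.000,2.377)–(3.288,3.000)
cell (3,3): code 0001 → (3.288,3.000)–(3.000,3.773)
total: 12 segments, chained into 1 closed loop(s), length Σ = 7.905933

segments=12 loops=1 length=7.906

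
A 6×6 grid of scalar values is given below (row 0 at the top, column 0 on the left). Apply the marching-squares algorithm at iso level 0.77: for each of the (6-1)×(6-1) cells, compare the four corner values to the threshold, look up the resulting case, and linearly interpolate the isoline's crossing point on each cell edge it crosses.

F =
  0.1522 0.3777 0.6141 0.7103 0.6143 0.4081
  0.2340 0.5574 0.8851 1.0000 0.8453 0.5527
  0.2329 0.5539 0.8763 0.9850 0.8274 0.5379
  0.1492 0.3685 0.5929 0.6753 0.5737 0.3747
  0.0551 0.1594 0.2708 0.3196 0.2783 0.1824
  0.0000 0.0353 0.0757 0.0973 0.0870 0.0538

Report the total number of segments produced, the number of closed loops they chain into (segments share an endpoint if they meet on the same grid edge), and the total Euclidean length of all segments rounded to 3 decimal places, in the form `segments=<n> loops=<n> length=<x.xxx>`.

segments=10 loops=1 length=8.092

cell (0,1): code 0100 → (0.575,2.000)–(1.000,1.649)
cell (0,2): code 1100 → (0.206,3.000)–(0.575,2.000)
cell (0,3): code 1100 → (0.674,4.000)–(0.206,3.000)
cell (0,4): code 1000 → (1.000,4.257)–(0.674,4.000)
cell (1,1): code 0110 → (1.000,1.649)–(2.000,1.670)
cell (1,4): code 1001 → (2.000,4.198)–(1.000,4.257)
cell (2,1): code 0010 → (2.000,1.670)–(2.375,2.000)
cell (2,2): code 0011 → (2.375,2.000)–(2.694,3.000)
cell (2,3): code 0011 → (2.694,3.000)–(2.226,4.000)
cell (2,4): code 0001 → (2.226,4.000)–(2.000,4.198)
total: 10 segments, chained into 1 closed loop(s), length Σ = 8.092490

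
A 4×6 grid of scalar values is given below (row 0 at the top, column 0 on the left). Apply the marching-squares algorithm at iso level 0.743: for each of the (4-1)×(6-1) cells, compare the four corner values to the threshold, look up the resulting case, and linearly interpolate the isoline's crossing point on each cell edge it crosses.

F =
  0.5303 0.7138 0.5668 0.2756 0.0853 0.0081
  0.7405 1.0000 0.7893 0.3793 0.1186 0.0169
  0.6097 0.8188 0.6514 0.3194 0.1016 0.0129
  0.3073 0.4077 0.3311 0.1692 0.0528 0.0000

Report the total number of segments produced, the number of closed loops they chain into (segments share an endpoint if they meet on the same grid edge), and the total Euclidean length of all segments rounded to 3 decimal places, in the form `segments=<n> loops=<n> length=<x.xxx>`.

cell (0,0): code 0100 → (0.102,1.000)–(1.000,0.010)
cell (0,1): code 1100 → (0.792,2.000)–(0.102,1.000)
cell (0,2): code 1000 → (1.000,2.113)–(0.792,2.000)
cell (1,0): code 0110 → (1.000,0.010)–(2.000,0.637)
cell (1,1): code 1011 → (2.000,1.453)–(1.336,2.000)
cell (1,2): code 0001 → (1.336,2.000)–(1.000,2.113)
cell (2,0): code 0010 → (2.000,0.637)–(2.184,1.000)
cell (2,1): code 0001 → (2.184,1.000)–(2.000,1.453)
total: 8 segments, chained into 1 closed loop(s), length Σ = 6.079714

segments=8 loops=1 length=6.080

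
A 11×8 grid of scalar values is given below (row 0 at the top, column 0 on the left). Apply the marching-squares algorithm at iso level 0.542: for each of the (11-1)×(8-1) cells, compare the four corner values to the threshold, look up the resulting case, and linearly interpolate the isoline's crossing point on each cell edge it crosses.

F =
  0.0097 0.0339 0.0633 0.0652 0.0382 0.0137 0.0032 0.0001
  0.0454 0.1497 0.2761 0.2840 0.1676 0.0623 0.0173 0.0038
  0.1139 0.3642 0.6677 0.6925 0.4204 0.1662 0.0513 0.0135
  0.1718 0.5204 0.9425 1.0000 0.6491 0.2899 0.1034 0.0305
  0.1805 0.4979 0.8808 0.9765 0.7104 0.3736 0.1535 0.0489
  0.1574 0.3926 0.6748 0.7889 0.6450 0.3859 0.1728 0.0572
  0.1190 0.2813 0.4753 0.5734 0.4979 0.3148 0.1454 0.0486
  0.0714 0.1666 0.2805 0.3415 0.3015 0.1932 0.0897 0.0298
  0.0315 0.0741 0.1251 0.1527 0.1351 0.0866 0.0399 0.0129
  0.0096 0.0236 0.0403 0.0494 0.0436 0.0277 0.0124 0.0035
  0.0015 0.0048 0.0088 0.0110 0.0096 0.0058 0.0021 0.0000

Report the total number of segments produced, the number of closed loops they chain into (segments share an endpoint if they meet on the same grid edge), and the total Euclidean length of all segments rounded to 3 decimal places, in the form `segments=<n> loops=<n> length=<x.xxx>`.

segments=16 loops=1 length=12.503

cell (1,1): code 0100 → (1.679,2.000)–(2.000,1.586)
cell (1,2): code 1100 → (1.632,3.000)–(1.679,2.000)
cell (1,3): code 1000 → (2.000,3.553)–(1.632,3.000)
cell (2,1): code 0110 → (2.000,1.586)–(3.000,1.051)
cell (2,3): code 1101 → (2.532,4.000)–(2.000,3.553)
cell (2,4): code 1000 → (3.000,4.298)–(2.532,4.000)
cell (3,1): code 0110 → (3.000,1.051)–(4.000,1.115)
cell (3,4): code 1001 → (4.000,4.500)–(3.000,4.298)
cell (4,1): code 0110 → (4.000,1.115)–(5.000,1.529)
cell (4,4): code 1001 → (5.000,4.398)–(4.000,4.500)
cell (5,1): code 0010 → (5.000,1.529)–(5.666,2.000)
cell (5,2): code 0111 → (5.666,2.000)–(6.000,2.680)
cell (5,3): code 1011 → (6.000,3.416)–(5.700,4.000)
cell (5,4): code 0001 → (5.700,4.000)–(5.000,4.398)
cell (6,2): code 0010 → (6.000,2.680)–(6.135,3.000)
cell (6,3): code 0001 → (6.135,3.000)–(6.000,3.416)
total: 16 segments, chained into 1 closed loop(s), length Σ = 12.502763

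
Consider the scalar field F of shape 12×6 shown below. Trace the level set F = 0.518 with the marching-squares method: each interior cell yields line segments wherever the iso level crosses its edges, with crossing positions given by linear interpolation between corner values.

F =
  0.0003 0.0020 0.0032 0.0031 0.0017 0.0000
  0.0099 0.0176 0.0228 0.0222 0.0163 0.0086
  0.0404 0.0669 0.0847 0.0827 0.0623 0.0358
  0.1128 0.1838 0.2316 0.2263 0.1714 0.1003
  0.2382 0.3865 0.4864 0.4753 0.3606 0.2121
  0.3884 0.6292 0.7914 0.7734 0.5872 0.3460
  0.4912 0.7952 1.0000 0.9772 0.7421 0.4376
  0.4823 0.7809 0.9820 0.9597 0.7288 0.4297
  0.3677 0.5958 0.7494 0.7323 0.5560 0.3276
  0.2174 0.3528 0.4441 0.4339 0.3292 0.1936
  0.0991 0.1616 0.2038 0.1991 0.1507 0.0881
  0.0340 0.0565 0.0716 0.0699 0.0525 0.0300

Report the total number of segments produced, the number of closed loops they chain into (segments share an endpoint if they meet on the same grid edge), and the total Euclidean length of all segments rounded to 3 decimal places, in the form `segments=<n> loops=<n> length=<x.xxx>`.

segments=16 loops=1 length=14.708

cell (4,0): code 0100 → (4.542,1.000)–(5.000,0.538)
cell (4,1): code 1100 → (4.104,2.000)–(4.542,1.000)
cell (4,2): code 1100 → (4.143,3.000)–(4.104,2.000)
cell (4,3): code 1100 → (4.695,4.000)–(4.143,3.000)
cell (4,4): code 1000 → (5.000,4.287)–(4.695,4.000)
cell (5,0): code 0110 → (5.000,0.538)–(6.000,0.088)
cell (5,4): code 1001 → (6.000,4.736)–(5.000,4.287)
cell (6,0): code 0110 → (6.000,0.088)–(7.000,0.120)
cell (6,4): code 1001 → (7.000,4.705)–(6.000,4.736)
cell (7,0): code 0110 → (7.000,0.120)–(8.000,0.659)
cell (7,4): code 1001 → (8.000,4.166)–(7.000,4.705)
cell (8,0): code 0010 → (8.000,0.659)–(8.320,1.000)
cell (8,1): code 0011 → (8.320,1.000)–(8.758,2.000)
cell (8,2): code 0011 → (8.758,2.000)–(8.718,3.000)
cell (8,3): code 0011 → (8.718,3.000)–(8.168,4.000)
cell (8,4): code 0001 → (8.168,4.000)–(8.000,4.166)
total: 16 segments, chained into 1 closed loop(s), length Σ = 14.707665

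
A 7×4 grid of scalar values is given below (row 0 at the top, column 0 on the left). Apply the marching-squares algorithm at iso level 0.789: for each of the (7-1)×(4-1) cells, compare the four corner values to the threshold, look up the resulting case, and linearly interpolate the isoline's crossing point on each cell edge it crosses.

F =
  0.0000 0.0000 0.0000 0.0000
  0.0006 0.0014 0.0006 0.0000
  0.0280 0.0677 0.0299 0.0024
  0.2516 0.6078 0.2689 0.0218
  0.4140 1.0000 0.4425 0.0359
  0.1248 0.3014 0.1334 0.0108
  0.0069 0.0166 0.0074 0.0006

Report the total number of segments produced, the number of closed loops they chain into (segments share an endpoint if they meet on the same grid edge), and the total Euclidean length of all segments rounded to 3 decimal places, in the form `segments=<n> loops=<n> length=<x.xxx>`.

segments=4 loops=1 length=2.259

cell (3,0): code 0100 → (3.462,1.000)–(4.000,0.640)
cell (3,1): code 1000 → (4.000,1.378)–(3.462,1.000)
cell (4,0): code 0010 → (4.000,0.640)–(4.302,1.000)
cell (4,1): code 0001 → (4.302,1.000)–(4.000,1.378)
total: 4 segments, chained into 1 closed loop(s), length Σ = 2.259338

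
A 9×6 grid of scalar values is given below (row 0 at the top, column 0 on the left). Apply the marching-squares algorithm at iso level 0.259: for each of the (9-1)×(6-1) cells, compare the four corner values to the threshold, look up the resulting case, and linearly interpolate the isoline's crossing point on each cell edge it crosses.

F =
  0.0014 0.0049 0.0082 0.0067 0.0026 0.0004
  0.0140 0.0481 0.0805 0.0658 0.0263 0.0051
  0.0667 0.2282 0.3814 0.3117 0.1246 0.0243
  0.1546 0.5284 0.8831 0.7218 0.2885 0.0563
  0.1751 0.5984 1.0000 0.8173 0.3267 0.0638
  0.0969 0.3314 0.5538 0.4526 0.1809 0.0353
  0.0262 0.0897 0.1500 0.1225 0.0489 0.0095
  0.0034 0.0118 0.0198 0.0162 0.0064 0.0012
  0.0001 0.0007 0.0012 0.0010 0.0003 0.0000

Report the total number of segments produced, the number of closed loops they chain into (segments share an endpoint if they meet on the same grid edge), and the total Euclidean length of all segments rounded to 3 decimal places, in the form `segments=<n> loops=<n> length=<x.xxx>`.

segments=16 loops=1 length=12.674

cell (1,1): code 0100 → (1.593,2.000)–(2.000,1.201)
cell (1,2): code 1100 → (1.786,3.000)–(1.593,2.000)
cell (1,3): code 1000 → (2.000,3.282)–(1.786,3.000)
cell (2,0): code 0100 → (2.103,1.000)–(3.000,0.279)
cell (2,1): code 1110 → (2.000,1.201)–(2.103,1.000)
cell (2,3): code 1101 → (2.820,4.000)–(2.000,3.282)
cell (2,4): code 1000 → (3.000,4.127)–(2.820,4.000)
cell (3,0): code 0110 → (3.000,0.279)–(4.000,0.198)
cell (3,4): code 1001 → (4.000,4.258)–(3.000,4.127)
cell (4,0): code 0110 → (4.000,0.198)–(5.000,0.691)
cell (4,3): code 1011 → (5.000,3.713)–(4.464,4.000)
cell (4,4): code 0001 → (4.464,4.000)–(4.000,4.258)
cell (5,0): code 0010 → (5.000,0.691)–(5.300,1.000)
cell (5,1): code 0011 → (5.300,1.000)–(5.730,2.000)
cell (5,2): code 0011 → (5.730,2.000)–(5.586,3.000)
cell (5,3): code 0001 → (5.586,3.000)–(5.000,3.713)
total: 16 segments, chained into 1 closed loop(s), length Σ = 12.673596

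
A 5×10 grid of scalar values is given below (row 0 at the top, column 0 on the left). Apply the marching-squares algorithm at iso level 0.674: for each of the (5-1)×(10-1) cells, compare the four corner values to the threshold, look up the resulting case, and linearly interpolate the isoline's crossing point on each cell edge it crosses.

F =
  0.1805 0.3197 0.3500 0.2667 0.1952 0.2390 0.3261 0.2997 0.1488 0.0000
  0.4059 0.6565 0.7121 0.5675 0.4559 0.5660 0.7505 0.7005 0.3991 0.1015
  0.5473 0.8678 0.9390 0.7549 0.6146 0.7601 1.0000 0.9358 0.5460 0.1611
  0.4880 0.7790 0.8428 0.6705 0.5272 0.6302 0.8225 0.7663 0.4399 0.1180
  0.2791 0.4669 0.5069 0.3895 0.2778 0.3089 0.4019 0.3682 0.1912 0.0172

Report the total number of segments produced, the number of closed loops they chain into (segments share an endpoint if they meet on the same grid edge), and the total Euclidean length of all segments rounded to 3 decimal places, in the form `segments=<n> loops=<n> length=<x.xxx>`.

cell (0,1): code 0100 → (0.895,2.000)–(1.000,1.315)
cell (0,2): code 1000 → (1.000,2.263)–(0.895,2.000)
cell (0,5): code 0100 → (0.820,6.000)–(1.000,5.585)
cell (0,6): code 1100 → (0.934,7.000)–(0.820,6.000)
cell (0,7): code 1000 → (1.000,7.088)–(0.934,7.000)
cell (1,0): code 0100 → (1.083,1.000)–(2.000,0.395)
cell (1,1): code 1110 → (1.000,1.315)–(1.083,1.000)
cell (1,2): code 1101 → (1.568,3.000)–(1.000,2.263)
cell (1,3): code 1000 → (2.000,3.577)–(1.568,3.000)
cell (1,4): code 0100 → (1.556,5.000)–(2.000,4.408)
cell (1,5): code 1110 → (1.000,5.585)–(1.556,5.000)
cell (1,7): code 1001 → (2.000,7.672)–(1.000,7.088)
cell (2,0): code 0110 → (2.000,0.395)–(3.000,0.639)
cell (2,2): code 1011 → (3.000,2.980)–(2.959,3.000)
cell (2,3): code 0001 → (2.959,3.000)–(2.000,3.577)
cell (2,4): code 0010 → (2.000,4.408)–(2.663,5.000)
cell (2,5): code 0111 → (2.663,5.000)–(3.000,5.228)
cell (2,7): code 1001 → (3.000,7.283)–(2.000,7.672)
cell (3,0): code 0010 → (3.000,0.639)–(3.336,1.000)
cell (3,1): code 0011 → (3.336,1.000)–(3.503,2.000)
cell (3,2): code 0001 → (3.503,2.000)–(3.000,2.980)
cell (3,5): code 0010 → (3.000,5.228)–(3.353,6.000)
cell (3,6): code 0011 → (3.353,6.000)–(3.232,7.000)
cell (3,7): code 0001 → (3.232,7.000)–(3.000,7.283)
total: 24 segments, chained into 2 closed loop(s), length Σ = 17.717985

segments=24 loops=2 length=17.718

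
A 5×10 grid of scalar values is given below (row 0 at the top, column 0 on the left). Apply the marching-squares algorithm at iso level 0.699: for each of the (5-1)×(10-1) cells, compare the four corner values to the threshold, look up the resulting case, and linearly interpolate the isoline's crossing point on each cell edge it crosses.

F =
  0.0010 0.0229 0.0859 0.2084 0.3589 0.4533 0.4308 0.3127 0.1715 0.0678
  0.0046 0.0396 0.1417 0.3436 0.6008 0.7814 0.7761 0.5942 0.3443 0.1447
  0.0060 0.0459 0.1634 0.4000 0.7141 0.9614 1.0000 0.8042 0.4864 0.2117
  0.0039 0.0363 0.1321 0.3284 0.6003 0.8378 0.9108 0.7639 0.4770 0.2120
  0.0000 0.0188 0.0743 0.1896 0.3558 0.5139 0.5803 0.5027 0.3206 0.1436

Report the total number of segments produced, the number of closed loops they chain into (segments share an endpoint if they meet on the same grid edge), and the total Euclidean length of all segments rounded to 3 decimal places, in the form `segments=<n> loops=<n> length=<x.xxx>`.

segments=14 loops=1 length=9.793

cell (0,4): code 0100 → (0.749,5.000)–(1.000,4.544)
cell (0,5): code 1100 → (0.777,6.000)–(0.749,5.000)
cell (0,6): code 1000 → (1.000,6.424)–(0.777,6.000)
cell (1,3): code 0100 → (1.867,4.000)–(2.000,3.952)
cell (1,4): code 1110 → (1.000,4.544)–(1.867,4.000)
cell (1,6): code 1101 → (1.499,7.000)–(1.000,6.424)
cell (1,7): code 1000 → (2.000,7.331)–(1.499,7.000)
cell (2,3): code 0010 → (2.000,3.952)–(2.133,4.000)
cell (2,4): code 0111 → (2.133,4.000)–(3.000,4.416)
cell (2,7): code 1001 → (3.000,7.226)–(2.000,7.331)
cell (3,4): code 0010 → (3.000,4.416)–(3.429,5.000)
cell (3,5): code 0011 → (3.429,5.000)–(3.641,6.000)
cell (3,6): code 0011 → (3.641,6.000)–(3.248,7.000)
cell (3,7): code 0001 → (3.248,7.000)–(3.000,7.226)
total: 14 segments, chained into 1 closed loop(s), length Σ = 9.793360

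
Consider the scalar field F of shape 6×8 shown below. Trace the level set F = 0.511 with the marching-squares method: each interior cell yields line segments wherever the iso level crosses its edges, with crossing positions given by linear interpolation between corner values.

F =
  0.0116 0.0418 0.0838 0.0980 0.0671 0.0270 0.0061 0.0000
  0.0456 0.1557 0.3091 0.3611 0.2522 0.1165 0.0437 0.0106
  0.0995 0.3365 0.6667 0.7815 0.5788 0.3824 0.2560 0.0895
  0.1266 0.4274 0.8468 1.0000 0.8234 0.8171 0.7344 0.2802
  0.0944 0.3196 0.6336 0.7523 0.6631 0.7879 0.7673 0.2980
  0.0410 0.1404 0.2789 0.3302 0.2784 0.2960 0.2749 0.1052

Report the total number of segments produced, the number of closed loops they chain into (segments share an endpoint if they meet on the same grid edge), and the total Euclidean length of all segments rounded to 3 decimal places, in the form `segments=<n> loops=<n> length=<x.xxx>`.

cell (1,1): code 0100 → (1.565,2.000)–(2.000,1.528)
cell (1,2): code 1100 → (1.357,3.000)–(1.565,2.000)
cell (1,3): code 1100 → (1.792,4.000)–(1.357,3.000)
cell (1,4): code 1000 → (2.000,4.345)–(1.792,4.000)
cell (2,1): code 0110 → (2.000,1.528)–(3.000,1.199)
cell (2,4): code 1101 → (2.296,5.000)–(2.000,4.345)
cell (2,5): code 1100 → (2.533,6.000)–(2.296,5.000)
cell (2,6): code 1000 → (3.000,6.492)–(2.533,6.000)
cell (3,1): code 0110 → (3.000,1.199)–(4.000,1.610)
cell (3,6): code 1001 → (4.000,6.546)–(3.000,6.492)
cell (4,1): code 0010 → (4.000,1.610)–(4.346,2.000)
cell (4,2): code 0011 → (4.346,2.000)–(4.572,3.000)
cell (4,3): code 0011 → (4.572,3.000)–(4.395,4.000)
cell (4,4): code 0011 → (4.395,4.000)–(4.563,5.000)
cell (4,5): code 0011 → (4.563,5.000)–(4.521,6.000)
cell (4,6): code 0001 → (4.521,6.000)–(4.000,6.546)
total: 16 segments, chained into 1 closed loop(s), length Σ = 14.047880

segments=16 loops=1 length=14.048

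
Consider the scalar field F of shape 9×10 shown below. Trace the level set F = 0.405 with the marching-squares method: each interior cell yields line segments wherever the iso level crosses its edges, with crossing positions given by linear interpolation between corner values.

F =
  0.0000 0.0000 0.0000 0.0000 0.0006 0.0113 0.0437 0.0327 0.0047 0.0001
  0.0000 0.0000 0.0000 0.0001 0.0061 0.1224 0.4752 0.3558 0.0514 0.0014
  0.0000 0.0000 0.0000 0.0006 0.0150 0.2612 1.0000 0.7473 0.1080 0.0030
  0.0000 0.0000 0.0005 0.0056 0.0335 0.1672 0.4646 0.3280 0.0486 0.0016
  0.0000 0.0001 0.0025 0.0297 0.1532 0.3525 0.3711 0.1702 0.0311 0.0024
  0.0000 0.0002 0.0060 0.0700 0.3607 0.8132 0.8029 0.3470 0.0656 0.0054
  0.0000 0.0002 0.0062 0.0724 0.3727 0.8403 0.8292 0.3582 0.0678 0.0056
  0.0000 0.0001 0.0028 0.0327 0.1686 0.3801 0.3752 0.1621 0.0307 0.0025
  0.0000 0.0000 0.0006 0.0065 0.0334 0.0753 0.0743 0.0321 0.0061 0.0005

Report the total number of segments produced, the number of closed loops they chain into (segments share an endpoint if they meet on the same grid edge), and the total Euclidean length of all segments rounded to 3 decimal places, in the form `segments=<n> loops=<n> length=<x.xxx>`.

segments=18 loops=2 length=16.831

cell (0,5): code 0100 → (0.837,6.000)–(1.000,5.801)
cell (0,6): code 1000 → (1.000,6.588)–(0.837,6.000)
cell (1,5): code 0110 → (1.000,5.801)–(2.000,5.195)
cell (1,6): code 1101 → (1.126,7.000)–(1.000,6.588)
cell (1,7): code 1000 → (2.000,7.535)–(1.126,7.000)
cell (2,5): code 0110 → (2.000,5.195)–(3.000,5.800)
cell (2,6): code 1011 → (3.000,6.436)–(2.816,7.000)
cell (2,7): code 0001 → (2.816,7.000)–(2.000,7.535)
cell (3,5): code 0010 → (3.000,5.800)–(3.637,6.000)
cell (3,6): code 0001 → (3.637,6.000)–(3.000,6.436)
cell (4,4): code 0100 → (4.114,5.000)–(5.000,4.098)
cell (4,5): code 1100 → (4.079,6.000)–(4.114,5.000)
cell (4,6): code 1000 → (5.000,6.873)–(4.079,6.000)
cell (5,4): code 0110 → (5.000,4.098)–(6.000,4.069)
cell (5,6): code 1001 → (6.000,6.901)–(5.000,6.873)
cell (6,4): code 0010 → (6.000,4.069)–(6.946,5.000)
cell (6,5): code 0011 → (6.946,5.000)–(6.934,6.000)
cell (6,6): code 0001 → (6.934,6.000)–(6.000,6.901)
total: 18 segments, chained into 2 closed loop(s), length Σ = 16.831194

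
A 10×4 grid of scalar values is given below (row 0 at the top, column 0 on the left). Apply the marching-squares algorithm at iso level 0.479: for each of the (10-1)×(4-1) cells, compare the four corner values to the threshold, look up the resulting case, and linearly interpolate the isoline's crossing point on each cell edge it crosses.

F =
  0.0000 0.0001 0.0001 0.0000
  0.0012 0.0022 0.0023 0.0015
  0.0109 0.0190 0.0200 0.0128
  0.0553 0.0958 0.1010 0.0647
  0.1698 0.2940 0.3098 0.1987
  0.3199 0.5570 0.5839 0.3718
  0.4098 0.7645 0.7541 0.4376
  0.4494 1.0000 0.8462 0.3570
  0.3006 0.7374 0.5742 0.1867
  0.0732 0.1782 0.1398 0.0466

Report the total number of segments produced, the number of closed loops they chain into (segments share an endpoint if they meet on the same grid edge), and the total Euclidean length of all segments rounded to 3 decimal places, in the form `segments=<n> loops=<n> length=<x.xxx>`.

segments=12 loops=1 length=10.555

cell (4,0): code 0100 → (4.703,1.000)–(5.000,0.671)
cell (4,1): code 1100 → (4.617,2.000)–(4.703,1.000)
cell (4,2): code 1000 → (5.000,2.495)–(4.617,2.000)
cell (5,0): code 0110 → (5.000,0.671)–(6.000,0.195)
cell (5,2): code 1001 → (6.000,2.869)–(5.000,2.495)
cell (6,0): code 0110 → (6.000,0.195)–(7.000,0.054)
cell (6,2): code 1001 → (7.000,2.751)–(6.000,2.869)
cell (7,0): code 0110 → (7.000,0.054)–(8.000,0.408)
cell (7,2): code 1001 → (8.000,2.246)–(7.000,2.751)
cell (8,0): code 0010 → (8.000,0.408)–(8.462,1.000)
cell (8,1): code 0011 → (8.462,1.000)–(8.219,2.000)
cell (8,2): code 0001 → (8.219,2.000)–(8.000,2.246)
total: 12 segments, chained into 1 closed loop(s), length Σ = 10.554519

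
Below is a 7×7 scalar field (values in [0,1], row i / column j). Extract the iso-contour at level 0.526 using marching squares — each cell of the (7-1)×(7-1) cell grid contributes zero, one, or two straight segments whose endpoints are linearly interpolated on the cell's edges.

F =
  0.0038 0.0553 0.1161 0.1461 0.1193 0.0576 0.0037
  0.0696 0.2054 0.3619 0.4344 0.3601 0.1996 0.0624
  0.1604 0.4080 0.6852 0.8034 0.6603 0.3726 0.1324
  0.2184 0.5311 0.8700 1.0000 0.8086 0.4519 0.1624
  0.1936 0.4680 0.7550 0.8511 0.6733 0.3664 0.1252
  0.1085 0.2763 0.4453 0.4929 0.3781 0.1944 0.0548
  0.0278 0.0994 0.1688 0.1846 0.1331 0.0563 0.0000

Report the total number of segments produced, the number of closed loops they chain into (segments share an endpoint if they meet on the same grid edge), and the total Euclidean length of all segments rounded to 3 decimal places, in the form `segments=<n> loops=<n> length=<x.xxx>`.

segments=14 loops=1 length=11.572

cell (1,1): code 0100 → (1.508,2.000)–(2.000,1.426)
cell (1,2): code 1100 → (1.248,3.000)–(1.508,2.000)
cell (1,3): code 1100 → (1.553,4.000)–(1.248,3.000)
cell (1,4): code 1000 → (2.000,4.467)–(1.553,4.000)
cell (2,0): code 0100 → (2.959,1.000)–(3.000,0.984)
cell (2,1): code 1110 → (2.000,1.426)–(2.959,1.000)
cell (2,4): code 1001 → (3.000,4.792)–(2.000,4.467)
cell (3,0): code 0010 → (3.000,0.984)–(3.081,1.000)
cell (3,1): code 0111 → (3.081,1.000)–(4.000,1.202)
cell (3,4): code 1001 → (4.000,4.480)–(3.000,4.792)
cell (4,1): code 0010 → (4.000,1.202)–(4.739,2.000)
cell (4,2): code 0011 → (4.739,2.000)–(4.908,3.000)
cell (4,3): code 0011 → (4.908,3.000)–(4.499,4.000)
cell (4,4): code 0001 → (4.499,4.000)–(4.000,4.480)
total: 14 segments, chained into 1 closed loop(s), length Σ = 11.572168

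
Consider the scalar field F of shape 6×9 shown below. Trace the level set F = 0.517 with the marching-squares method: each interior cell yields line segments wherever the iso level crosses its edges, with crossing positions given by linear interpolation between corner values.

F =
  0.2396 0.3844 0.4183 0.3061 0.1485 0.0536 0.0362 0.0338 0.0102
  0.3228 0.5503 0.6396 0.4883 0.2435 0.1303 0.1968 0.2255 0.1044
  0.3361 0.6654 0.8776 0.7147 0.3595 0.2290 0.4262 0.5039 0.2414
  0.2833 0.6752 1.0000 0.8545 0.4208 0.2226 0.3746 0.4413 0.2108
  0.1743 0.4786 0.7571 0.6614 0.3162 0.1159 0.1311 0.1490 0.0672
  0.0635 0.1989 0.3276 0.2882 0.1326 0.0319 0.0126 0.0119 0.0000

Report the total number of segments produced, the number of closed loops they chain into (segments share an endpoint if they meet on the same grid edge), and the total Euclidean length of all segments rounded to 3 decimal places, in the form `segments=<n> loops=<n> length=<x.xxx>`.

cell (0,0): code 0100 → (0.799,1.000)–(1.000,0.854)
cell (0,1): code 1100 → (0.446,2.000)–(0.799,1.000)
cell (0,2): code 1000 → (1.000,2.810)–(0.446,2.000)
cell (1,0): code 0110 → (1.000,0.854)–(2.000,0.549)
cell (1,2): code 1101 → (1.127,3.000)–(1.000,2.810)
cell (1,3): code 1000 → (2.000,3.557)–(1.127,3.000)
cell (2,0): code 0110 → (2.000,0.549)–(3.000,0.596)
cell (2,3): code 1001 → (3.000,3.778)–(2.000,3.557)
cell (3,0): code 0010 → (3.000,0.596)–(3.805,1.000)
cell (3,1): code 0111 → (3.805,1.000)–(4.000,1.138)
cell (3,3): code 1001 → (4.000,3.418)–(3.000,3.778)
cell (4,1): code 0010 → (4.000,1.138)–(4.559,2.000)
cell (4,2): code 0011 → (4.559,2.000)–(4.387,3.000)
cell (4,3): code 0001 → (4.387,3.000)–(4.000,3.418)
total: 14 segments, chained into 1 closed loop(s), length Σ = 11.439037

segments=14 loops=1 length=11.439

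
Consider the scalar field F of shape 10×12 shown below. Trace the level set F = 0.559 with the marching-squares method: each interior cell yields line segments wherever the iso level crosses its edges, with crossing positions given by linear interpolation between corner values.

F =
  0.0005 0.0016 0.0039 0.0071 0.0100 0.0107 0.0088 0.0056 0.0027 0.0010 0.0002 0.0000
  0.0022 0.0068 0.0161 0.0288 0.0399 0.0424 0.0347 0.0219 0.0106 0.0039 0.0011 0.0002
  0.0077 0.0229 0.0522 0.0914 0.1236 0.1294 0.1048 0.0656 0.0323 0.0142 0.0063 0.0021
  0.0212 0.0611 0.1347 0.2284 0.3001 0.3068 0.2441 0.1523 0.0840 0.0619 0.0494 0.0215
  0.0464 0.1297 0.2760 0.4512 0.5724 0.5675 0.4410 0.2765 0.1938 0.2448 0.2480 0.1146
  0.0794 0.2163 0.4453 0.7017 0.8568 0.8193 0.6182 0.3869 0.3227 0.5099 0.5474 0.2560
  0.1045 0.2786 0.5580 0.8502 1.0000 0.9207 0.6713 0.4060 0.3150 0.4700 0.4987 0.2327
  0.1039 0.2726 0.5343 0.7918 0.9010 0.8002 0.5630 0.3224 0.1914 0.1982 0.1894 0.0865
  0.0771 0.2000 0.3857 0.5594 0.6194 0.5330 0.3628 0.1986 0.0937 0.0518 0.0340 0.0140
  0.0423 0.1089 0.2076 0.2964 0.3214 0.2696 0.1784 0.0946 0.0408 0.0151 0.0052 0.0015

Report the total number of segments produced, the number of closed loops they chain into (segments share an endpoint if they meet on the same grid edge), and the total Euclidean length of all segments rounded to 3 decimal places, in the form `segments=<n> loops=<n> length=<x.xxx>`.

segments=18 loops=1 length=13.511

cell (3,3): code 0100 → (3.951,4.000)–(4.000,3.889)
cell (3,4): code 1100 → (3.967,5.000)–(3.951,4.000)
cell (3,5): code 1000 → (4.000,5.067)–(3.967,5.000)
cell (4,2): code 0100 → (4.430,3.000)–(5.000,2.443)
cell (4,3): code 1110 → (4.000,3.889)–(4.430,3.000)
cell (4,5): code 1101 → (4.666,6.000)–(4.000,5.067)
cell (4,6): code 1000 → (5.000,6.256)–(4.666,6.000)
cell (5,2): code 0110 → (5.000,2.443)–(6.000,2.003)
cell (5,6): code 1001 → (6.000,6.423)–(5.000,6.256)
cell (6,2): code 0110 → (6.000,2.003)–(7.000,2.096)
cell (6,6): code 1001 → (7.000,6.017)–(6.000,6.423)
cell (7,2): code 0110 → (7.000,2.096)–(8.000,2.998)
cell (7,4): code 1011 → (8.000,4.699)–(7.903,5.000)
cell (7,5): code 0011 → (7.903,5.000)–(7.020,6.000)
cell (7,6): code 0001 → (7.020,6.000)–(7.000,6.017)
cell (8,2): code 0010 → (8.000,2.998)–(8.002,3.000)
cell (8,3): code 0011 → (8.002,3.000)–(8.203,4.000)
cell (8,4): code 0001 → (8.203,4.000)–(8.000,4.699)
total: 18 segments, chained into 1 closed loop(s), length Σ = 13.510853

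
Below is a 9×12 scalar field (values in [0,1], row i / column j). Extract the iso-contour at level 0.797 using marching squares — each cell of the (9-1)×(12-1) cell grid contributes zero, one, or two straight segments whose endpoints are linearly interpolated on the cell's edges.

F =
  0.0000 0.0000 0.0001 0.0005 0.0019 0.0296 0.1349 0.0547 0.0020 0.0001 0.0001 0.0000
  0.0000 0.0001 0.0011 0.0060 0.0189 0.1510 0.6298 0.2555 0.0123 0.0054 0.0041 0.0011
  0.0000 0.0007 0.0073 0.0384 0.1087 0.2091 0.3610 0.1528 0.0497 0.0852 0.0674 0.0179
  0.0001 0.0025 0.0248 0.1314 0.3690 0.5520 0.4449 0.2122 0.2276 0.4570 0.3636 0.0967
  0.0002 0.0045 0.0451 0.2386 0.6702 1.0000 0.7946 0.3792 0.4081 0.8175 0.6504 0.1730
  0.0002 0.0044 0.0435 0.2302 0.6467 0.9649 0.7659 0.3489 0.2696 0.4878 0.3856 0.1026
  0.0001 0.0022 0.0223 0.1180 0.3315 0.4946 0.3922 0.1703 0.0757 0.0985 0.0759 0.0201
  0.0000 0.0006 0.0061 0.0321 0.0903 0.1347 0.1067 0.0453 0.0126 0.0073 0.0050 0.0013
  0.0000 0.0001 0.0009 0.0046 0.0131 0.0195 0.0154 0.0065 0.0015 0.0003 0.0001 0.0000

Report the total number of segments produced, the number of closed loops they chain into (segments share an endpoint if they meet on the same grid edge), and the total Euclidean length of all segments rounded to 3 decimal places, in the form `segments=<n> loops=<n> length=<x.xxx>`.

cell (3,4): code 0100 → (3.547,5.000)–(4.000,4.384)
cell (3,5): code 1000 → (4.000,5.988)–(3.547,5.000)
cell (3,8): code 0100 → (3.943,9.000)–(4.000,8.950)
cell (3,9): code 1000 → (4.000,9.123)–(3.943,9.000)
cell (4,4): code 0110 → (4.000,4.384)–(5.000,4.472)
cell (4,5): code 1001 → (5.000,5.844)–(4.000,5.988)
cell (4,8): code 0010 → (4.000,8.950)–(4.062,9.000)
cell (4,9): code 0001 → (4.062,9.000)–(4.000,9.123)
cell (5,4): code 0010 → (5.000,4.472)–(5.357,5.000)
cell (5,5): code 0001 → (5.357,5.000)–(5.000,5.844)
total: 10 segments, chained into 2 closed loop(s), length Σ = 5.847402

segments=10 loops=2 length=5.847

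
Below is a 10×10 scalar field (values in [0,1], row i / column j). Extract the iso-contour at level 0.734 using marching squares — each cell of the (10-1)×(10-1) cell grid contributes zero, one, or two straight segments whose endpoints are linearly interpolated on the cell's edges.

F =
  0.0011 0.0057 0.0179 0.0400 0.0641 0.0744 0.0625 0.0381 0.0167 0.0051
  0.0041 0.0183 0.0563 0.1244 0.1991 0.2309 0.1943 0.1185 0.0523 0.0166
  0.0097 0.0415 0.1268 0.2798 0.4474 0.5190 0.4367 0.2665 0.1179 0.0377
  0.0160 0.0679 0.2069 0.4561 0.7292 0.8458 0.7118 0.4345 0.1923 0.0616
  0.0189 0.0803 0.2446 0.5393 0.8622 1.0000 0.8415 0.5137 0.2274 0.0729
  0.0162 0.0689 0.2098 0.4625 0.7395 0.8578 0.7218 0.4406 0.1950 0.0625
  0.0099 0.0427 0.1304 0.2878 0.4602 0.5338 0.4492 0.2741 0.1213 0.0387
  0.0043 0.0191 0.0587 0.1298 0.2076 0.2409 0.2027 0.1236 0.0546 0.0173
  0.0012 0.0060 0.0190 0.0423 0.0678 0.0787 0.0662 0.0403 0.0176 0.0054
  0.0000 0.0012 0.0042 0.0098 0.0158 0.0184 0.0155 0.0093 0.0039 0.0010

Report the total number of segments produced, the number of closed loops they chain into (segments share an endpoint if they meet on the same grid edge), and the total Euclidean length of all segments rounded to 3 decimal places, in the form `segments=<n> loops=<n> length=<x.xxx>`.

segments=12 loops=1 length=8.386

cell (2,4): code 0100 → (2.658,5.000)–(3.000,4.041)
cell (2,5): code 1000 → (3.000,5.834)–(2.658,5.000)
cell (3,3): code 0100 → (3.036,4.000)–(4.000,3.603)
cell (3,4): code 1110 → (3.000,4.041)–(3.036,4.000)
cell (3,5): code 1101 → (3.171,6.000)–(3.000,5.834)
cell (3,6): code 1000 → (4.000,6.328)–(3.171,6.000)
cell (4,3): code 0110 → (4.000,3.603)–(5.000,3.980)
cell (4,5): code 1011 → (5.000,5.910)–(4.898,6.000)
cell (4,6): code 0001 → (4.898,6.000)–(4.000,6.328)
cell (5,3): code 0010 → (5.000,3.980)–(5.020,4.000)
cell (5,4): code 0011 → (5.020,4.000)–(5.382,5.000)
cell (5,5): code 0001 → (5.382,5.000)–(5.000,5.910)
total: 12 segments, chained into 1 closed loop(s), length Σ = 8.386034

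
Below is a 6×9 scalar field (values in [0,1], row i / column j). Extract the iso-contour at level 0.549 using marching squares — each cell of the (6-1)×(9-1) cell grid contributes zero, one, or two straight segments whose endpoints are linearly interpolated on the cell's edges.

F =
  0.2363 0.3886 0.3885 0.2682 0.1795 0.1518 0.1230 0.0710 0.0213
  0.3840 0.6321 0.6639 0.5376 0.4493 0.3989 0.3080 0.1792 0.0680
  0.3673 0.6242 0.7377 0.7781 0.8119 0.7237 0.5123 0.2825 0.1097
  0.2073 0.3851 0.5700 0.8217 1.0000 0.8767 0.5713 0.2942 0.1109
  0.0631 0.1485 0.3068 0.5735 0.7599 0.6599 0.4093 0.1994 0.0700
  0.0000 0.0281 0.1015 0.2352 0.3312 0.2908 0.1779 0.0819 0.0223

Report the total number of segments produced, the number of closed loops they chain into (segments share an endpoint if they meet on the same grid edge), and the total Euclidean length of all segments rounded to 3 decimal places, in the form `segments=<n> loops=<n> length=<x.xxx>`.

cell (0,0): code 0100 → (0.659,1.000)–(1.000,0.665)
cell (0,1): code 1100 → (0.583,2.000)–(0.659,1.000)
cell (0,2): code 1000 → (1.000,2.910)–(0.583,2.000)
cell (1,0): code 0110 → (1.000,0.665)–(2.000,0.707)
cell (1,2): code 1101 → (1.047,3.000)–(1.000,2.910)
cell (1,3): code 1100 → (1.275,4.000)–(1.047,3.000)
cell (1,4): code 1100 → (1.462,5.000)–(1.275,4.000)
cell (1,5): code 1000 → (2.000,5.826)–(1.462,5.000)
cell (2,0): code 0010 → (2.000,0.707)–(2.315,1.000)
cell (2,1): code 0111 → (2.315,1.000)–(3.000,1.886)
cell (2,5): code 1101 → (2.622,6.000)–(2.000,5.826)
cell (2,6): code 1000 → (3.000,6.080)–(2.622,6.000)
cell (3,1): code 0010 → (3.000,1.886)–(3.080,2.000)
cell (3,2): code 0111 → (3.080,2.000)–(4.000,2.908)
cell (3,5): code 1011 → (4.000,5.443)–(3.138,6.000)
cell (3,6): code 0001 → (3.138,6.000)–(3.000,6.080)
cell (4,2): code 0010 → (4.000,2.908)–(4.072,3.000)
cell (4,3): code 0011 → (4.072,3.000)–(4.492,4.000)
cell (4,4): code 0011 → (4.492,4.000)–(4.300,5.000)
cell (4,5): code 0001 → (4.300,5.000)–(4.000,5.443)
total: 20 segments, chained into 1 closed loop(s), length Σ = 14.568592

segments=20 loops=1 length=14.569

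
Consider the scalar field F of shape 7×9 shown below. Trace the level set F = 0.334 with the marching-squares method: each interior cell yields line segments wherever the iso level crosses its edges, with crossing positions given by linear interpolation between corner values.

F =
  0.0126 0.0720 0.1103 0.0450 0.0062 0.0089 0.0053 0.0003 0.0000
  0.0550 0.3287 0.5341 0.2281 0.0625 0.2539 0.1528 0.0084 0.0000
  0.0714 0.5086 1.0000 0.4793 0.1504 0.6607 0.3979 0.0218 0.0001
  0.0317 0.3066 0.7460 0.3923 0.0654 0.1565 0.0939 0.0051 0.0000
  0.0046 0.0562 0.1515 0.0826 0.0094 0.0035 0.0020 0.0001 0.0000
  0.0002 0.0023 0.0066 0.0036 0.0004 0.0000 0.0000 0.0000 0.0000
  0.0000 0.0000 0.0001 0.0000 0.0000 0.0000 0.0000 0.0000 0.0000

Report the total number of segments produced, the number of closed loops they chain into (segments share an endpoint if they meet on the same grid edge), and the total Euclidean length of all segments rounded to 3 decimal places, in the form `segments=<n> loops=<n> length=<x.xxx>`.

cell (0,1): code 0100 → (0.528,2.000)–(1.000,1.026)
cell (0,2): code 1000 → (1.000,2.654)–(0.528,2.000)
cell (1,0): code 0100 → (1.029,1.000)–(2.000,0.601)
cell (1,1): code 1110 → (1.000,1.026)–(1.029,1.000)
cell (1,2): code 1101 → (1.422,3.000)–(1.000,2.654)
cell (1,3): code 1000 → (2.000,3.442)–(1.422,3.000)
cell (1,4): code 0100 → (1.197,5.000)–(2.000,4.360)
cell (1,5): code 1100 → (1.739,6.000)–(1.197,5.000)
cell (1,6): code 1000 → (2.000,6.170)–(1.739,6.000)
cell (2,0): code 0010 → (2.000,0.601)–(2.864,1.000)
cell (2,1): code 0111 → (2.864,1.000)–(3.000,1.062)
cell (2,3): code 1001 → (3.000,3.178)–(2.000,3.442)
cell (2,4): code 0010 → (2.000,4.360)–(2.648,5.000)
cell (2,5): code 0011 → (2.648,5.000)–(2.210,6.000)
cell (2,6): code 0001 → (2.210,6.000)–(2.000,6.170)
cell (3,1): code 0010 → (3.000,1.062)–(3.693,2.000)
cell (3,2): code 0011 → (3.693,2.000)–(3.188,3.000)
cell (3,3): code 0001 → (3.188,3.000)–(3.000,3.178)
total: 18 segments, chained into 2 closed loop(s), length Σ = 13.680720

segments=18 loops=2 length=13.681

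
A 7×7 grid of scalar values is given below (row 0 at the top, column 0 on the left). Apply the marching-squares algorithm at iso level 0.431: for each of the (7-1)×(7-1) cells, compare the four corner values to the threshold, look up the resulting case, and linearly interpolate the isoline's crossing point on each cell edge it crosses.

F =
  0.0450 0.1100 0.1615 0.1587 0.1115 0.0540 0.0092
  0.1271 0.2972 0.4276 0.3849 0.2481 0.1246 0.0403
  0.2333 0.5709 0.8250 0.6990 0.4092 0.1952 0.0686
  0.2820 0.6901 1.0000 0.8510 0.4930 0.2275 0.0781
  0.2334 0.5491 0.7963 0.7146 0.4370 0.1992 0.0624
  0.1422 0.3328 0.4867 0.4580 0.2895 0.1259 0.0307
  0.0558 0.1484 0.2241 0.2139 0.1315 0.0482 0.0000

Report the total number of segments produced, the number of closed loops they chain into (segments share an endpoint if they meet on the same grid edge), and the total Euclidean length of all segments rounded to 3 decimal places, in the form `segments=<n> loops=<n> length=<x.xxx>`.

segments=16 loops=1 length=12.548

cell (1,0): code 0100 → (1.489,1.000)–(2.000,0.586)
cell (1,1): code 1100 → (1.009,2.000)–(1.489,1.000)
cell (1,2): code 1100 → (1.147,3.000)–(1.009,2.000)
cell (1,3): code 1000 → (2.000,3.925)–(1.147,3.000)
cell (2,0): code 0110 → (2.000,0.586)–(3.000,0.365)
cell (2,3): code 1101 → (2.260,4.000)–(2.000,3.925)
cell (2,4): code 1000 → (3.000,4.234)–(2.260,4.000)
cell (3,0): code 0110 → (3.000,0.365)–(4.000,0.626)
cell (3,4): code 1001 → (4.000,4.025)–(3.000,4.234)
cell (4,0): code 0010 → (4.000,0.626)–(4.546,1.000)
cell (4,1): code 0111 → (4.546,1.000)–(5.000,1.638)
cell (4,3): code 1011 → (5.000,3.160)–(4.041,4.000)
cell (4,4): code 0001 → (4.041,4.000)–(4.000,4.025)
cell (5,1): code 0010 → (5.000,1.638)–(5.212,2.000)
cell (5,2): code 0011 → (5.212,2.000)–(5.111,3.000)
cell (5,3): code 0001 → (5.111,3.000)–(5.000,3.160)
total: 16 segments, chained into 1 closed loop(s), length Σ = 12.547849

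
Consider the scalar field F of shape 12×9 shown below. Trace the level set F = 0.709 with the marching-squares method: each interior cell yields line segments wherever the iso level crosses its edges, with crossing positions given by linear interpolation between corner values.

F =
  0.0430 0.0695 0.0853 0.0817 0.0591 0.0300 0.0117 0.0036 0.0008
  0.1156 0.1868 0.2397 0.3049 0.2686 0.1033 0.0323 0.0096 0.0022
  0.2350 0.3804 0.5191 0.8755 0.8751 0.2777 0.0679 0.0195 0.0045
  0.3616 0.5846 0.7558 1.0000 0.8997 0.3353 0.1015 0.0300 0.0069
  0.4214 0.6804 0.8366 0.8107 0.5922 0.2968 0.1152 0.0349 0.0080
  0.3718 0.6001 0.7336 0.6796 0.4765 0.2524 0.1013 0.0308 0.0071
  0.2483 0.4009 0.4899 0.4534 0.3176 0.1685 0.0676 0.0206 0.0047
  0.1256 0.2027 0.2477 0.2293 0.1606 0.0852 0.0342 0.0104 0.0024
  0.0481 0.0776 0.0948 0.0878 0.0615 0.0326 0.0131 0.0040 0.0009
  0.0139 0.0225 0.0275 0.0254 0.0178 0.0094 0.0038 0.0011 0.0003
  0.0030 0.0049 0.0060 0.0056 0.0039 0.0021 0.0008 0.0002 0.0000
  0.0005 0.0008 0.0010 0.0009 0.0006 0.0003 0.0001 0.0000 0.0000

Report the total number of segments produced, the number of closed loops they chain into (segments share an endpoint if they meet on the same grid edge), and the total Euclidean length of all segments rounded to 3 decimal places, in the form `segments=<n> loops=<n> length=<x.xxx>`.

cell (1,2): code 0100 → (1.708,3.000)–(2.000,2.533)
cell (1,3): code 1100 → (1.726,4.000)–(1.708,3.000)
cell (1,4): code 1000 → (2.000,4.278)–(1.726,4.000)
cell (2,1): code 0100 → (2.802,2.000)–(3.000,1.727)
cell (2,2): code 1110 → (2.000,2.533)–(2.802,2.000)
cell (2,4): code 1001 → (3.000,4.338)–(2.000,4.278)
cell (3,1): code 0110 → (3.000,1.727)–(4.000,1.183)
cell (3,3): code 1011 → (4.000,3.465)–(3.620,4.000)
cell (3,4): code 0001 → (3.620,4.000)–(3.000,4.338)
cell (4,1): code 0110 → (4.000,1.183)–(5.000,1.816)
cell (4,2): code 1011 → (5.000,2.456)–(4.776,3.000)
cell (4,3): code 0001 → (4.776,3.000)–(4.000,3.465)
cell (5,1): code 0010 → (5.000,1.816)–(5.101,2.000)
cell (5,2): code 0001 → (5.101,2.000)–(5.000,2.456)
total: 14 segments, chained into 1 closed loop(s), length Σ = 10.097178

segments=14 loops=1 length=10.097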